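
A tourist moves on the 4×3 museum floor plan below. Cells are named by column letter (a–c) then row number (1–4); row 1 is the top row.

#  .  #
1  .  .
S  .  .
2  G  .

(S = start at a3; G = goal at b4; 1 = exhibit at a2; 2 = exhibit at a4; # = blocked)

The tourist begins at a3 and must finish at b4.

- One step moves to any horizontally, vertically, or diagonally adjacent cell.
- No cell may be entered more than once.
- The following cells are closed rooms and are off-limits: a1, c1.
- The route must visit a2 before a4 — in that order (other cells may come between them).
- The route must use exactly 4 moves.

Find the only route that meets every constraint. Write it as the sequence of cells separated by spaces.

The waypoints must appear in the order a2, a4, with no cell reused.
Route from a3: up to a2, down-right to b3, down-left to a4, right to b4 — 4 moves in all.
Check: order respected (1 at step 1, 2 at step 3); 4 moves as required.

a3 a2 b3 a4 b4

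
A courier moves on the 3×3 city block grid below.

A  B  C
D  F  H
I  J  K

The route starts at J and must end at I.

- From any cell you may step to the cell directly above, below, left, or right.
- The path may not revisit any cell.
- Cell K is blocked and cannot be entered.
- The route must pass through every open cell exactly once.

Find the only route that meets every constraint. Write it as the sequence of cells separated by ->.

J -> F -> H -> C -> B -> A -> D -> I

Need to visit all 8 open cells exactly once, starting at J and ending at I.
Cell H has only two open neighbours (C and F), so the path must pass straight through it: one of those is the cell it's entered from and the other is where it exits.
Route from J: up to F, right to H, up to C, 2× left (reaching A), 2× down (reaching I) — 7 moves in all.
Check: all 8 open cells covered.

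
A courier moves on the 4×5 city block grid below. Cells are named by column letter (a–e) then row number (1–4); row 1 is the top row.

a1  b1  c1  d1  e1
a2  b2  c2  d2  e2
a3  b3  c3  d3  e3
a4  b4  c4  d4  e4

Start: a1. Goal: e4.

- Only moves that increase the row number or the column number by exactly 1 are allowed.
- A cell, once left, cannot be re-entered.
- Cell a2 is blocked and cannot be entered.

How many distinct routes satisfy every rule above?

20

A right/down-only route from a1 to e4 makes exactly 3 down-moves and 4 right-moves in some order.
With no other constraints that would be C(7,3) = 35 routes.
Subtract routes through each blocked cell (inclusion–exclusion for overlaps): − through a2: 15 → 20.
That gives 20 routes.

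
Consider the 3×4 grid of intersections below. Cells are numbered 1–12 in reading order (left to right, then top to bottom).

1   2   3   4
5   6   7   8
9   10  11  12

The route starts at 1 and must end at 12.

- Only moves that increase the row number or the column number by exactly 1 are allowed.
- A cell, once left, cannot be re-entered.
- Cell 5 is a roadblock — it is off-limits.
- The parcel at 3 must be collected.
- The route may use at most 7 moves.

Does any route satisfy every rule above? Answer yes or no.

yes

One route that works: 1 → 2 → 3 → 7 → 11 → 12.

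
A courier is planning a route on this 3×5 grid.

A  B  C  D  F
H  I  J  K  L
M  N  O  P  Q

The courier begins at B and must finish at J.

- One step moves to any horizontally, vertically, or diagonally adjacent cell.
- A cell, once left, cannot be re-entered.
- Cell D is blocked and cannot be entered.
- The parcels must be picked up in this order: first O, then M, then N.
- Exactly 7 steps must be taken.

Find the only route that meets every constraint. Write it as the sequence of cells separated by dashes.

B - C - K - O - I - M - N - J

The waypoints must appear in the order O, M, N, with no cell reused.
Route from B: right 1 to C, down-right 1 to K, down-left 1 to O, up-left 1 to I, down-left 1 to M, right 1 to N, up-right 1 to J — 7 moves in all.
Check: order respected (O at step 3, M at step 5, N at step 6); 7 moves as required.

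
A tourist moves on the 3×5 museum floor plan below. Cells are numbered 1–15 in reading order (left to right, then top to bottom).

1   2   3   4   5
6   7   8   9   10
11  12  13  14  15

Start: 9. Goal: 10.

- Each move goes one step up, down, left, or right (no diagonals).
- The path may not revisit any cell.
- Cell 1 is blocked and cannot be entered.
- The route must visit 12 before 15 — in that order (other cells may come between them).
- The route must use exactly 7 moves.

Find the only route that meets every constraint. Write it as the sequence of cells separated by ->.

The waypoints must appear in the order 12, 15, with no cell reused.
Route from 9: left 2 to 7, down 1 to 12, right 3 to 15, up 1 to 10 — 7 moves in all.
Check: order respected (12 at step 3, 15 at step 6); 7 moves as required.

9 -> 8 -> 7 -> 12 -> 13 -> 14 -> 15 -> 10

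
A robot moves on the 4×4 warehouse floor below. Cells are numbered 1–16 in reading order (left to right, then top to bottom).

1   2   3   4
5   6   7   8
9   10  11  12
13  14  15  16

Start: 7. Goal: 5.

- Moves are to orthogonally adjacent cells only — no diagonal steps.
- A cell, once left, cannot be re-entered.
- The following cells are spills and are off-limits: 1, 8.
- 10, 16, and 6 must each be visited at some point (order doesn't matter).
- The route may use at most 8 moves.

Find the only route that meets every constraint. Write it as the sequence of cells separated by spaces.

Any route must reach 10, 16, and 6 and still end at 5 within 8 moves, so the order of the required stops is forced.
Route from 7: down 1 to 11, right 1 to 12, down 1 to 16, left 2 to 14, up 2 to 6, left 1 to 5 — 8 moves in all.
Check: all required cells visited; 8 ≤ 8 moves.

7 11 12 16 15 14 10 6 5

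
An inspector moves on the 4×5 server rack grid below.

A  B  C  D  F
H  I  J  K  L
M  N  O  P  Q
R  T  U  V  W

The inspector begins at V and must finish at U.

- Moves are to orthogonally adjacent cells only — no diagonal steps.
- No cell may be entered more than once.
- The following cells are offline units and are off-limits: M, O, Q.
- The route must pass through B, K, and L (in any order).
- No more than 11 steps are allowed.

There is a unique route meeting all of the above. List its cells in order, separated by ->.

V -> P -> K -> L -> F -> D -> C -> B -> I -> N -> T -> U

Any route must reach B, K, and L and still end at U within 11 moves, so the order of the required stops is forced.
Route from V: 2× up (reaching K), right to L, up to F, 3× left (reaching B), 3× down (reaching T), right to U — 11 moves in all.
Check: all required cells visited; 11 ≤ 11 moves.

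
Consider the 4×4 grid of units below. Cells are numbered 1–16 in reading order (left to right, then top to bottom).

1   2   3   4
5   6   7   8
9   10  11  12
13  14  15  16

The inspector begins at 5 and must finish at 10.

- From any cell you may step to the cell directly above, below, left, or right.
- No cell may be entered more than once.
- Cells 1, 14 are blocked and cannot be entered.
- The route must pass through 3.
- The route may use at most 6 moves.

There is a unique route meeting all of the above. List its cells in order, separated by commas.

5, 6, 2, 3, 7, 11, 10

The 6-move cap with required stops at 3 leaves no slack for detours.
Route from 5: right to 6, up to 2, right to 3, 2× down (reaching 11), left to 10 — 6 moves in all.
Check: all required cells visited; 6 ≤ 6 moves.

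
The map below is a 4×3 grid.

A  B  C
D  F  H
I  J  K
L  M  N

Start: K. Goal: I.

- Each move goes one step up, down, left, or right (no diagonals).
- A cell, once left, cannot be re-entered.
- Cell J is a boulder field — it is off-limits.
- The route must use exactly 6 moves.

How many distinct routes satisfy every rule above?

3

Need simple routes of exactly 6 moves from K to I (Manhattan distance 2, so 2 moves are spent on a detour and 2 undoing it).
Enumerating: K H C B F D I | K H C B A D I | K H F B A D I.
That gives 3 routes.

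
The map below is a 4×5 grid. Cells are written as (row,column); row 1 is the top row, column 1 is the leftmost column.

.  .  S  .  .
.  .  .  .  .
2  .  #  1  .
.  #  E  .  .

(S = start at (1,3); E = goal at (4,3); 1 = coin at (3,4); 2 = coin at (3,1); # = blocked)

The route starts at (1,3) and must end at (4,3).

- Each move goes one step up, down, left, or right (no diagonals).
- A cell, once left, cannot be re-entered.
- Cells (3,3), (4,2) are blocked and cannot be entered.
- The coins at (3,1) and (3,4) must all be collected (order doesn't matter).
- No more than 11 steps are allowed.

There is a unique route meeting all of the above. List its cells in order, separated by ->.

(1,3) -> (1,2) -> (1,1) -> (2,1) -> (3,1) -> (3,2) -> (2,2) -> (2,3) -> (2,4) -> (3,4) -> (4,4) -> (4,3)

The budget equals the shortest possible length, so every move has to be on a shortest route through the required cells.
Route from (1,3): 2× left (reaching (1,1)), 2× down (reaching (3,1)), right to (3,2), up to (2,2), 2× right (reaching (2,4)), 2× down (reaching (4,4)), left to (4,3) — 11 moves in all.
Check: all required cells visited; 11 ≤ 11 moves.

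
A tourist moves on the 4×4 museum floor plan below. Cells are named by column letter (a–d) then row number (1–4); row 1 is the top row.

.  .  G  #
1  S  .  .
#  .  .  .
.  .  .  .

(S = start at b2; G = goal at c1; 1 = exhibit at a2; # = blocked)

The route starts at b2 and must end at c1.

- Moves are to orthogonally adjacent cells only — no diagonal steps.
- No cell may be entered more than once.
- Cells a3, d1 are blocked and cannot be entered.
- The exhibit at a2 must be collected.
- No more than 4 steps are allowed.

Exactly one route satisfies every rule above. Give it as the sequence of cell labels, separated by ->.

The 4-move cap with required stops at a2 leaves no slack for detours.
Route from b2: left 1 to a2, up 1 to a1, right 2 to c1 — 4 moves in all.
Check: all required cells visited; 4 ≤ 4 moves.

b2 -> a2 -> a1 -> b1 -> c1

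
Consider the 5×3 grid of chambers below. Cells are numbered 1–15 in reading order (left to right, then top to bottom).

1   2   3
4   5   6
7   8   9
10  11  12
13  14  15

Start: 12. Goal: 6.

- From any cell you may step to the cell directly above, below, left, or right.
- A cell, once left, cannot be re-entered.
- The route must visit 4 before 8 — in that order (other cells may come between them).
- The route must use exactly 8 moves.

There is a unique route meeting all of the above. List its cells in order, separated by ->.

12 -> 11 -> 10 -> 7 -> 4 -> 5 -> 8 -> 9 -> 6

The waypoints must appear in the order 4, 8, with no cell reused.
Route from 12: 2× left (reaching 10), 2× up (reaching 4), right to 5, down to 8, right to 9, up to 6 — 8 moves in all.
Check: order respected (4 at step 4, 8 at step 6); 8 moves as required.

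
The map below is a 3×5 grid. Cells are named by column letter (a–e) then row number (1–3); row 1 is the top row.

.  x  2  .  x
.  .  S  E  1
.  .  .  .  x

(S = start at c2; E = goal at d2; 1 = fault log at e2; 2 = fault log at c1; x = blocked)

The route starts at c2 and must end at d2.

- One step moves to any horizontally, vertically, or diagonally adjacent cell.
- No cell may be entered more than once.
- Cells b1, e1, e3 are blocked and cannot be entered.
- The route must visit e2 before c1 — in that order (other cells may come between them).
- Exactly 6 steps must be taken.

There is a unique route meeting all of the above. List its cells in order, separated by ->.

The waypoints must appear in the order e2, c1, with no cell reused.
Route from c2: down to c3, right to d3, up-right to e2, up-left to d1, left to c1, down-right to d2 — 6 moves in all.
Check: order respected (1 at step 3, 2 at step 5); 6 moves as required.

c2 -> c3 -> d3 -> e2 -> d1 -> c1 -> d2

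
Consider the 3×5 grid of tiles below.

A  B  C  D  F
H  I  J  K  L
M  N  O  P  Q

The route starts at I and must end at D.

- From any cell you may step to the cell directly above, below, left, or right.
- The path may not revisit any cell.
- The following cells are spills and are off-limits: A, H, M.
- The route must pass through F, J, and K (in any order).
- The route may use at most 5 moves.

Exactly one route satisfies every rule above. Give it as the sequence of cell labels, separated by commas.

Any route must reach F, J, and K and still end at D within 5 moves, so the order of the required stops is forced.
Route from I: right 3 to L, up 1 to F, left 1 to D — 5 moves in all.
Check: all required cells visited; 5 ≤ 5 moves.

I, J, K, L, F, D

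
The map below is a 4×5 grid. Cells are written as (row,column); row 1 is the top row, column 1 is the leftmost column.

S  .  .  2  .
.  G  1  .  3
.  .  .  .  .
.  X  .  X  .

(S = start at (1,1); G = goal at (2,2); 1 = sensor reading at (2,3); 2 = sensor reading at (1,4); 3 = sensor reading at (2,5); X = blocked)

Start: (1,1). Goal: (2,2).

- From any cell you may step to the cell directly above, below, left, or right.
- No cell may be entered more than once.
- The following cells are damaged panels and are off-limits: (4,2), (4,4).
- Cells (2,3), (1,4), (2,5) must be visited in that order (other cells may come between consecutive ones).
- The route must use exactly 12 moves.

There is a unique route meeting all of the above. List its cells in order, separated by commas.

The waypoints must appear in the order (2,3), (1,4), (2,5), with no cell reused.
Route from (1,1): 2× right (reaching (1,3)), down to (2,3), right to (2,4), up to (1,4), right to (1,5), 2× down (reaching (3,5)), 3× left (reaching (3,2)), up to (2,2) — 12 moves in all.
Check: order respected (1 at step 3, 2 at step 5, 3 at step 7); 12 moves as required.

(1,1), (1,2), (1,3), (2,3), (2,4), (1,4), (1,5), (2,5), (3,5), (3,4), (3,3), (3,2), (2,2)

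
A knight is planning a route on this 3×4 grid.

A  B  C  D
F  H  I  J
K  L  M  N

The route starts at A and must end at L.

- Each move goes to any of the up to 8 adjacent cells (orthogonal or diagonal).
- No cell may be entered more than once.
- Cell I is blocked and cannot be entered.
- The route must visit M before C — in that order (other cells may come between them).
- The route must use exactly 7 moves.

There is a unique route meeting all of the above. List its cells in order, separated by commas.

A, H, M, J, C, B, F, L

The waypoints must appear in the order M, C, with no cell reused.
Route from A: down-right 2 to M, up-right 1 to J, up-left 1 to C, left 1 to B, down-left 1 to F, down-right 1 to L — 7 moves in all.
Check: order respected (M at step 2, C at step 4); 7 moves as required.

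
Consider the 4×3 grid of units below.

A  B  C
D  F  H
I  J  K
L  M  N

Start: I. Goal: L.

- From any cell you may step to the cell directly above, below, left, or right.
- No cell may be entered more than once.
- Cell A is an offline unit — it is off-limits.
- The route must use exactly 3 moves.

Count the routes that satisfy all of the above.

1

Need simple routes of exactly 3 moves from I to L (Manhattan distance 1, so 1 moves are spent on a detour and 1 undoing it).
Enumerating: I J M L.
That gives 1 route.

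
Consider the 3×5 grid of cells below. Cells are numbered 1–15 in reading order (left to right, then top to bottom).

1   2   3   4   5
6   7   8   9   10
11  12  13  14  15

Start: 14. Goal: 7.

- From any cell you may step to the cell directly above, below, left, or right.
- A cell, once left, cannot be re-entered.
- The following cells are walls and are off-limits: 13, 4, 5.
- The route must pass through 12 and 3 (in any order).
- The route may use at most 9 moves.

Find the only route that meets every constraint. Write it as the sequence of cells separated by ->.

The 9-move cap with required stops at 12, 3 leaves no slack for detours.
Route from 14: up 1 to 9, left 1 to 8, up 1 to 3, left 2 to 1, down 2 to 11, right 1 to 12, up 1 to 7 — 9 moves in all.
Check: all required cells visited; 9 ≤ 9 moves.

14 -> 9 -> 8 -> 3 -> 2 -> 1 -> 6 -> 11 -> 12 -> 7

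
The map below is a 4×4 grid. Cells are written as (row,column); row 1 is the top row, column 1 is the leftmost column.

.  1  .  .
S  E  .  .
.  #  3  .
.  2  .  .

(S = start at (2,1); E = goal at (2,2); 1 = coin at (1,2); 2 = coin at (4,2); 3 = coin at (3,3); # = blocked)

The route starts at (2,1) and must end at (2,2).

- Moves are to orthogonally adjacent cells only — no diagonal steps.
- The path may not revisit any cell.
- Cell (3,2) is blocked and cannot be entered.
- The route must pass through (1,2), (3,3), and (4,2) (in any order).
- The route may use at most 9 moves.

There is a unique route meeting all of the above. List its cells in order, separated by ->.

Any route must reach (1,2), (3,3), and (4,2) and still end at (2,2) within 9 moves, so the order of the required stops is forced.
Route from (2,1): down 2 to (4,1), right 2 to (4,3), up 3 to (1,3), left 1 to (1,2), down 1 to (2,2) — 9 moves in all.
Check: all required cells visited; 9 ≤ 9 moves.

(2,1) -> (3,1) -> (4,1) -> (4,2) -> (4,3) -> (3,3) -> (2,3) -> (1,3) -> (1,2) -> (2,2)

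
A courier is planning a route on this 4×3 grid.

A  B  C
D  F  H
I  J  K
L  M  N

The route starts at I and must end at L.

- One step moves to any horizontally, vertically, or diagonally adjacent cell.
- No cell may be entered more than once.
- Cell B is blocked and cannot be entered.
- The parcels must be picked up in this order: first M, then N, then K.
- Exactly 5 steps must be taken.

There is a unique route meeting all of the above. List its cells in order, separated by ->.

The waypoints must appear in the order M, N, K, with no cell reused.
Route from I: down-right to M, right to N, up to K, left to J, down-left to L — 5 moves in all.
Check: order respected (M at step 1, N at step 2, K at step 3); 5 moves as required.

I -> M -> N -> K -> J -> L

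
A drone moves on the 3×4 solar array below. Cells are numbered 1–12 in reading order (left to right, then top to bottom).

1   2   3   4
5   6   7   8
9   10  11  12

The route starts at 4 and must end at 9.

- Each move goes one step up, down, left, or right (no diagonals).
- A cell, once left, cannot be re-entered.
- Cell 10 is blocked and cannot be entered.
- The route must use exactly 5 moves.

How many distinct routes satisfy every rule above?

Need simple routes of exactly 5 moves from 4 to 9 (Manhattan distance 5, so 0 moves are spent on a detour and 0 undoing it).
Enumerating: 4 8 7 6 5 9 | 4 3 7 6 5 9 | 4 3 2 6 5 9 | 4 3 2 1 5 9.
That gives 4 routes.

4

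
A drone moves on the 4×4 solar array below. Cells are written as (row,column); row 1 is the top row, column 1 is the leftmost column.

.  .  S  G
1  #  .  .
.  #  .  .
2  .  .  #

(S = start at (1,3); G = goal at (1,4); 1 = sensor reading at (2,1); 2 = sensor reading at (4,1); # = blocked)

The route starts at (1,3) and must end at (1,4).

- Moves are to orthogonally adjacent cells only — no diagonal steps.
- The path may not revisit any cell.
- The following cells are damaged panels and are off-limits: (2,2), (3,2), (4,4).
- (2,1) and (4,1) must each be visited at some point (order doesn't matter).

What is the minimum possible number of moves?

11

Any route passes through (2,1) and (4,1) in some order between (1,3) and (1,4). Summing Manhattan distances along each leg and taking the cheapest ordering ((1,3) → (2,1) → (4,1) → (1,4)) gives a lower bound of 3 + 2 + 6 = 11 moves.
A route of 11 moves achieves this: (1,3) → (1,2) → (1,1) → (2,1) → (3,1) → (4,1) → (4,2) → (4,3) → (3,3) → (2,3) → (2,4) → (1,4).
Since 11 matches the lower bound, it is optimal.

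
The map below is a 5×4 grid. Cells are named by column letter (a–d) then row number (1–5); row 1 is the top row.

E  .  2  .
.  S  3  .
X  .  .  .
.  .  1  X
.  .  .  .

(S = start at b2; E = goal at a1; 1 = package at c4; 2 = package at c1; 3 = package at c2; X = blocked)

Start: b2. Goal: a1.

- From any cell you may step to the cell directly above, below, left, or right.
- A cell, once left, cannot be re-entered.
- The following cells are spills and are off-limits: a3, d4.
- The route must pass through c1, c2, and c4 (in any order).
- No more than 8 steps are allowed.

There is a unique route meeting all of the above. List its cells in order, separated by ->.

The 8-move cap with required stops at c1, c2, c4 leaves no slack for detours.
Route from b2: 2× down (reaching b4), right to c4, 3× up (reaching c1), 2× left (reaching a1) — 8 moves in all.
Check: all required cells visited; 8 ≤ 8 moves.

b2 -> b3 -> b4 -> c4 -> c3 -> c2 -> c1 -> b1 -> a1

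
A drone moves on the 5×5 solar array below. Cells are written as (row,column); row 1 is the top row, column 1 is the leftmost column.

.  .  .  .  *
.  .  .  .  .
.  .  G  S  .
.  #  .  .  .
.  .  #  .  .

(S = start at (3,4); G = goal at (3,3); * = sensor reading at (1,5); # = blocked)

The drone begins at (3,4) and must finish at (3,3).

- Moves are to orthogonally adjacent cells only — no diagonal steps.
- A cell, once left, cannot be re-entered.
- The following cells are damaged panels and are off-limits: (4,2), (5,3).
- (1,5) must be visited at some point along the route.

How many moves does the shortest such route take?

Any route passes through (1,5) somewhere between (3,4) and (3,3). Summing Manhattan distances along the two legs ((3,4) → (1,5) → (3,3)) gives a lower bound of 3 + 4 = 7 moves.
A route of 7 moves achieves this: (3,4) → (2,4) → (2,5) → (1,5) → (1,4) → (1,3) → (2,3) → (3,3).
Since 7 matches the lower bound, it is optimal.

7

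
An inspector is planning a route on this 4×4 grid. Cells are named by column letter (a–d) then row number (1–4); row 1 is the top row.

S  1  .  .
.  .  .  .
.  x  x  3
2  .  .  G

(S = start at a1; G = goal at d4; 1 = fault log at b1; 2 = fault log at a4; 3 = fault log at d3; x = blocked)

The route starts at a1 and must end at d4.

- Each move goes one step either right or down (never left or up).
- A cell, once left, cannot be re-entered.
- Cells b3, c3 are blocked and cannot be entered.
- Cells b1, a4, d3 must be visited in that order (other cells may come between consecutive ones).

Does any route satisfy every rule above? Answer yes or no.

no

a4 lies to the left of b1, so going from b1 to a4 would need a leftward move — but moves only go right/down, so b1 cannot be visited before a4.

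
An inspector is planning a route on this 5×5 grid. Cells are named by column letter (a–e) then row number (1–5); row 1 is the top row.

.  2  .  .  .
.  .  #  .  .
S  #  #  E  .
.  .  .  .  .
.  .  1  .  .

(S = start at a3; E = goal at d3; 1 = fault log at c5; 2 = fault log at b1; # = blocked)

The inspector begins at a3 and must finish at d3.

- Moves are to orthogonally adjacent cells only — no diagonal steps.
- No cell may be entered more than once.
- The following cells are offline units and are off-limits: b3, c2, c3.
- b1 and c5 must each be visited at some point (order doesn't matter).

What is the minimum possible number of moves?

Any route passes through b1 and c5 in some order between a3 and d3. Summing Manhattan distances along each leg and taking the cheapest ordering (a3 → b1 → c5 → d3) gives a lower bound of 3 + 5 + 3 = 11 moves.
That bound ignores the blocked cells. Measuring each leg by the fewest moves that actually steer around them (a3→b1: 3; b1→c5: 7; c5→d3: 3) raises the lower bound to 13.
The shortest route satisfying every rule uses 15 moves: a3 → a2 → a1 → b1 → c1 → d1 → d2 → e2 → e3 → e4 → e5 → d5 → c5 → c4 → d4 → d3.
The no-revisit rule (legs can't share cells) pushes the minimum above the 13-move bound; an exhaustive check rules out every length from 13 to 14, leaving 15 as the minimum.

15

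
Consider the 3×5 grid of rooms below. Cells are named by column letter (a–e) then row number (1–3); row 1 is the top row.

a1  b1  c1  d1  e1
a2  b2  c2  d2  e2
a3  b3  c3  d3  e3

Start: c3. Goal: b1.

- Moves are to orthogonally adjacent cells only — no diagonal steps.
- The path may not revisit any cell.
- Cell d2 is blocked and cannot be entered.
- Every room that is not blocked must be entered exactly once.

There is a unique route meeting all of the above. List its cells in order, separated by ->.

Need to visit all 14 open cells exactly once, starting at c3 and ending at b1.
Cell a1 has only two open neighbours (a2 and b1), so the path must pass straight through it: one of those is the cell it's entered from and the other is where it exits.
Route from c3: 2× right (reaching e3), 2× up (reaching e1), 2× left (reaching c1), down to c2, left to b2, down to b3, left to a3, 2× up (reaching a1), right to b1 — 13 moves in all.
Check: all 14 open cells covered.

c3 -> d3 -> e3 -> e2 -> e1 -> d1 -> c1 -> c2 -> b2 -> b3 -> a3 -> a2 -> a1 -> b1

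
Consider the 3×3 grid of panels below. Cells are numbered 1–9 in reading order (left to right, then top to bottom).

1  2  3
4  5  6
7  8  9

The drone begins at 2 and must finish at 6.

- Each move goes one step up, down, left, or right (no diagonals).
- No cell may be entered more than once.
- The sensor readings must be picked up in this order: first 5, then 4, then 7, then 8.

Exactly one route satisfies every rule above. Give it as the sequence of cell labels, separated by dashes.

The waypoints must appear in the order 5, 4, 7, 8, with no cell reused.
Route from 2: down to 5, left to 4, down to 7, 2× right (reaching 9), up to 6 — 6 moves in all.
Check: order respected (5 at step 1, 4 at step 2, 7 at step 3, 8 at step 4).

2 - 5 - 4 - 7 - 8 - 9 - 6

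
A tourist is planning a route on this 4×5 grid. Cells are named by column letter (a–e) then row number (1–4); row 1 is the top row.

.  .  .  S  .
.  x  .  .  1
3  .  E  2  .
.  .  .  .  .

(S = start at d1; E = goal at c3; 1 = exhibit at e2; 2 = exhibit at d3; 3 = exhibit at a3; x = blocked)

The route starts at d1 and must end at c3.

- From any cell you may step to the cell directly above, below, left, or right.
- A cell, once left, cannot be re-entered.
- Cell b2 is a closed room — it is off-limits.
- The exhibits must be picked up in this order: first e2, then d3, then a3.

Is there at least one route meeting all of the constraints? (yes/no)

yes

One route that works: d1 → d2 → e2 → e3 → d3 → d4 → c4 → b4 → a4 → a3 → b3 → c3.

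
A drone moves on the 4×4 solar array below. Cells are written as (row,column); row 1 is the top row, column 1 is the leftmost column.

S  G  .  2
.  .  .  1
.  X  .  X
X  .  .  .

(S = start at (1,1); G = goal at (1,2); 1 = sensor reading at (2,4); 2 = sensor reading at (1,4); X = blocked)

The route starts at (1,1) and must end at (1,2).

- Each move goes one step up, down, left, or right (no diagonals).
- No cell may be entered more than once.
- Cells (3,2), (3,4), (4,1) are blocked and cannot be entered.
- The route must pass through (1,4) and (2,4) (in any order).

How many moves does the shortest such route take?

7

Any route passes through (1,4) and (2,4) in some order between (1,1) and (1,2). Summing Manhattan distances along each leg and taking the cheapest ordering ((1,1) → (2,4) → (1,4) → (1,2)) gives a lower bound of 4 + 1 + 2 = 7 moves.
A route of 7 moves achieves this: (1,1) → (2,1) → (2,2) → (2,3) → (2,4) → (1,4) → (1,3) → (1,2).
Since 7 matches the lower bound, it is optimal.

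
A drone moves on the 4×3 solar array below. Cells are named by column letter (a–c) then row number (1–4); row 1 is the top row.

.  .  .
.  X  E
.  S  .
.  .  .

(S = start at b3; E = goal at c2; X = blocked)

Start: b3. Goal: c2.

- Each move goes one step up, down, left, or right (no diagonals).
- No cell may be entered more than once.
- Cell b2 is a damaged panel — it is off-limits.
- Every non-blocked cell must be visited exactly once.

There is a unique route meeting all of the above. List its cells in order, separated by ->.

Need to visit all 11 open cells exactly once, starting at b3 and ending at c2.
Cell c1 has only two open neighbours (c2 and b1), so the path must pass straight through it: one of those is the cell it's entered from and the other is where it exits.
Route from b3: right 1 to c3, down 1 to c4, left 2 to a4, up 3 to a1, right 2 to c1, down 1 to c2 — 10 moves in all.
Check: all 11 open cells covered.

b3 -> c3 -> c4 -> b4 -> a4 -> a3 -> a2 -> a1 -> b1 -> c1 -> c2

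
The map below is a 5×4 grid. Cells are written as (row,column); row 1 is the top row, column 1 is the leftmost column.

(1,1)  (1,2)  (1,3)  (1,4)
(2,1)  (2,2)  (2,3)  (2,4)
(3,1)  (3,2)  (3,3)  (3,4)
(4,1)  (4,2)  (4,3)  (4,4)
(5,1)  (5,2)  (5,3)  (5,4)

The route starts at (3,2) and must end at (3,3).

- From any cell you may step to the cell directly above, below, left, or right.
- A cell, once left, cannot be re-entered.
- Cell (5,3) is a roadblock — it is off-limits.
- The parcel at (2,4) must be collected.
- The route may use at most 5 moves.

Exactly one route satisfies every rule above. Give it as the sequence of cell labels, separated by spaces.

Any route must reach (2,4) and still end at (3,3) within 5 moves, so the order of the required stops is forced.
Route from (3,2): up 1 to (2,2), right 2 to (2,4), down 1 to (3,4), left 1 to (3,3) — 5 moves in all.
Check: all required cells visited; 5 ≤ 5 moves.

(3,2) (2,2) (2,3) (2,4) (3,4) (3,3)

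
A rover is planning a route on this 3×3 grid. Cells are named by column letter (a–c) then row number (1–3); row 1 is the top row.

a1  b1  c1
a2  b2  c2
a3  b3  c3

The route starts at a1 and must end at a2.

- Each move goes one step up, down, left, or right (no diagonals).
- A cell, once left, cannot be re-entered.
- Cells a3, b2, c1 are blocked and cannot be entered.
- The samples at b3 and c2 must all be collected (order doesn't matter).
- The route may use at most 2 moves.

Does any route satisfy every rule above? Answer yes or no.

no

The blocked cells wall c2 off from a1 completely — no sequence of moves reaches it at all, so no route can satisfy the rules.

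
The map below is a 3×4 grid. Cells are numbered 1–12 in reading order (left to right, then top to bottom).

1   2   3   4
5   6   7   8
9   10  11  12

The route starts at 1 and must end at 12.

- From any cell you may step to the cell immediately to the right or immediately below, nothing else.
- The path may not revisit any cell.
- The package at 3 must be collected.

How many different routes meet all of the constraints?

3

A right/down-only route from 1 to 12 makes exactly 2 down-moves and 3 right-moves in some order.
With no other constraints that would be C(5,2) = 10 routes.
Split at 3 and multiply the segment counts: 1→3: 1; 3→12: 3; product = 3.
That gives 3 routes.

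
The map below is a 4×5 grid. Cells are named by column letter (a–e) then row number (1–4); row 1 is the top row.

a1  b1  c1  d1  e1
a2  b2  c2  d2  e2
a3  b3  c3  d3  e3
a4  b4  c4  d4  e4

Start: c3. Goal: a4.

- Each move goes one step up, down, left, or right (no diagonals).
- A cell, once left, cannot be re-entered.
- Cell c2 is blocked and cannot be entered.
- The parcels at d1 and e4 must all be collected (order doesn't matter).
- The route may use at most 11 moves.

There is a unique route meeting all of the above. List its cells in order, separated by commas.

Any route must reach d1 and e4 and still end at a4 within 11 moves, so the order of the required stops is forced.
Route from c3: right to d3, 2× up (reaching d1), right to e1, 3× down (reaching e4), 4× left (reaching a4) — 11 moves in all.
Check: all required cells visited; 11 ≤ 11 moves.

c3, d3, d2, d1, e1, e2, e3, e4, d4, c4, b4, a4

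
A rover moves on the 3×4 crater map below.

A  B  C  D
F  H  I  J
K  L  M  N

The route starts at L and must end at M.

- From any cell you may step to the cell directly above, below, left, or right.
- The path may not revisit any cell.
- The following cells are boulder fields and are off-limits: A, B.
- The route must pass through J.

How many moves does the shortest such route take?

5

Any route passes through J somewhere between L and M. Summing Manhattan distances along the two legs (L → J → M) gives a lower bound of 3 + 2 = 5 moves.
A route of 5 moves achieves this: L → H → I → J → N → M.
Since 5 matches the lower bound, it is optimal.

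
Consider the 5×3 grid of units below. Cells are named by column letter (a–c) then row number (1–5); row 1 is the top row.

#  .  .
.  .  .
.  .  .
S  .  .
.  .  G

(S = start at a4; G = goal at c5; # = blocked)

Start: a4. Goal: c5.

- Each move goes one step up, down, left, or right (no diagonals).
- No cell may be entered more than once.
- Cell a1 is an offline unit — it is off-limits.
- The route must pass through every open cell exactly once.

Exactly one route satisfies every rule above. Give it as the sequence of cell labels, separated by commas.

a4, a5, b5, b4, b3, a3, a2, b2, b1, c1, c2, c3, c4, c5

Need to visit all 14 open cells exactly once, starting at a4 and ending at c5.
Cell a2 has only two open neighbours (a3 and b2), so the path must pass straight through it: one of those is the cell it's entered from and the other is where it exits.
Route from a4: down to a5, right to b5, 2× up (reaching b3), left to a3, up to a2, right to b2, up to b1, right to c1, 4× down (reaching c5) — 13 moves in all.
Check: all 14 open cells covered.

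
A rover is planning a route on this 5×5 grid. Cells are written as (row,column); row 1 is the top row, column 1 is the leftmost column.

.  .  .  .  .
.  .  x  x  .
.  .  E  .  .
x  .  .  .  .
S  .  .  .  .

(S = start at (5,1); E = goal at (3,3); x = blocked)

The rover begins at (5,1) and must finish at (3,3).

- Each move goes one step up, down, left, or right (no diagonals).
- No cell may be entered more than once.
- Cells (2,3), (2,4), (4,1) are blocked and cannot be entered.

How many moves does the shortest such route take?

4

The Manhattan distance from (5,1) to (3,3) is |5−3| + |1−3| = 4, so at least 4 moves are needed.
A route of 4 moves achieves this: (5,1) → (5,2) → (4,2) → (3,2) → (3,3).
Since 4 matches the lower bound, it is optimal.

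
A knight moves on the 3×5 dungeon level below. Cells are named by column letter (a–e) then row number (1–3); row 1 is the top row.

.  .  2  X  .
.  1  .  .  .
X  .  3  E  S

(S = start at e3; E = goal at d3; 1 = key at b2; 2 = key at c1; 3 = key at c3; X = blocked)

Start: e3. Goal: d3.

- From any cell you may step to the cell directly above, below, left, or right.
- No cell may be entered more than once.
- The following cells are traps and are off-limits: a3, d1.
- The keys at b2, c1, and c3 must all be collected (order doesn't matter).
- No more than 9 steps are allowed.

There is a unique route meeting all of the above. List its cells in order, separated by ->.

The budget equals the shortest possible length, so every move has to be on a shortest route through the required cells.
Route from e3: up 1 to e2, left 2 to c2, up 1 to c1, left 1 to b1, down 2 to b3, right 2 to d3 — 9 moves in all.
Check: all required cells visited; 9 ≤ 9 moves.

e3 -> e2 -> d2 -> c2 -> c1 -> b1 -> b2 -> b3 -> c3 -> d3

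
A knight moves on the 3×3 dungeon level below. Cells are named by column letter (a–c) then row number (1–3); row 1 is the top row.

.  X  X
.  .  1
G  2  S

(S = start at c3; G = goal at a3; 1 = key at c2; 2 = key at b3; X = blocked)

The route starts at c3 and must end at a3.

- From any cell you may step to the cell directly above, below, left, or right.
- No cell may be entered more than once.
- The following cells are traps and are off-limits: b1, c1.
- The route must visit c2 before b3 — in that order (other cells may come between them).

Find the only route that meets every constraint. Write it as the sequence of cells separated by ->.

The waypoints must appear in the order c2, b3, with no cell reused.
Route from c3: up to c2, left to b2, down to b3, left to a3 — 4 moves in all.
Check: order respected (1 at step 1, 2 at step 3).

c3 -> c2 -> b2 -> b3 -> a3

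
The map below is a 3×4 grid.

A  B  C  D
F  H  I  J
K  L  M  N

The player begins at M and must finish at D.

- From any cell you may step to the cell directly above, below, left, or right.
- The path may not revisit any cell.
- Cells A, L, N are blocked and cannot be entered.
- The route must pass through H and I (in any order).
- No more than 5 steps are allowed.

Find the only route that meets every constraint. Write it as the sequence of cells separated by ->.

The 5-move cap with required stops at H, I leaves no slack for detours.
Route from M: up 1 to I, left 1 to H, up 1 to B, right 2 to D — 5 moves in all.
Check: all required cells visited; 5 ≤ 5 moves.

M -> I -> H -> B -> C -> D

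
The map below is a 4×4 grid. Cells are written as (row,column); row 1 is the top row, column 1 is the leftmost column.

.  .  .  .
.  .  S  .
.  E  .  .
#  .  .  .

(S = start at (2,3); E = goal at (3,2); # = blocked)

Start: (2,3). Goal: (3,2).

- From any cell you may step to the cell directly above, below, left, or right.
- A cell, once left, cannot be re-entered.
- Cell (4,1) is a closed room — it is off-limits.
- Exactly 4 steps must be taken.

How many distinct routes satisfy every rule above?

Need simple routes of exactly 4 moves from (2,3) to (3,2) (Manhattan distance 2, so 1 moves are spent on a detour and 1 undoing it).
Enumerating: (2,3) (1,3) (1,2) (2,2) (3,2) | (2,3) (3,3) (4,3) (4,2) (3,2) | (2,3) (2,2) (2,1) (3,1) (3,2) | (2,3) (2,4) (3,4) (3,3) (3,2).
That gives 4 routes.

4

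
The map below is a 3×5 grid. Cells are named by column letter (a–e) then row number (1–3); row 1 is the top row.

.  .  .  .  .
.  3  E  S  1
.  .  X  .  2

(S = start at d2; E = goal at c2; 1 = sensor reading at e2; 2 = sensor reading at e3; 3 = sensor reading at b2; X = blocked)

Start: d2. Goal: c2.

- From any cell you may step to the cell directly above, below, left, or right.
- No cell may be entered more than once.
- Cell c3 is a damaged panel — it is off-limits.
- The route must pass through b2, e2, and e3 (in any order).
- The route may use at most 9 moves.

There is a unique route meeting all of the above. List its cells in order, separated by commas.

Any route must reach b2, e2, and e3 and still end at c2 within 9 moves, so the order of the required stops is forced.
Route from d2: down to d3, right to e3, 2× up (reaching e1), 3× left (reaching b1), down to b2, right to c2 — 9 moves in all.
Check: all required cells visited; 9 ≤ 9 moves.

d2, d3, e3, e2, e1, d1, c1, b1, b2, c2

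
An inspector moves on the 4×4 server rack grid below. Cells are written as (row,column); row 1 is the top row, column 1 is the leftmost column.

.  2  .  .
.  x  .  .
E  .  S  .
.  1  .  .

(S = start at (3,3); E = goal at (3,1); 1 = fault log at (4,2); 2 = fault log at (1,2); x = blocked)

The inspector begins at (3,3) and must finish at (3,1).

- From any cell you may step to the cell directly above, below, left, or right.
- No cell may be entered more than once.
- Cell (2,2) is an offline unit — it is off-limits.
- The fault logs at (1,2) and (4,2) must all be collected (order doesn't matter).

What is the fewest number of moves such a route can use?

Any route passes through (1,2) and (4,2) in some order between (3,3) and (3,1). Summing Manhattan distances along each leg and taking the cheapest ordering ((3,3) → (4,2) → (1,2) → (3,1)) gives a lower bound of 2 + 3 + 3 = 8 moves.
That bound ignores the blocked cells. Measuring each leg by the fewest moves that actually steer around them ((3,3)→(4,2): 2; (4,2)→(1,2): 5; (1,2)→(3,1): 3) raises the lower bound to 10.
The shortest route satisfying every rule uses 12 moves: (3,3) → (3,2) → (4,2) → (4,3) → (4,4) → (3,4) → (2,4) → (1,4) → (1,3) → (1,2) → (1,1) → (2,1) → (3,1).
The no-revisit rule (legs can't share cells) pushes the minimum above the 10-move bound; an exhaustive check rules out every length from 10 to 11, leaving 12 as the minimum.

12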